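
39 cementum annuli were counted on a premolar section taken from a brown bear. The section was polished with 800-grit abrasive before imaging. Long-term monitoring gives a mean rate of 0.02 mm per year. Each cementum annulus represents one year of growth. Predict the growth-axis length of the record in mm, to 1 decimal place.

39 years of growth are recorded.
Predicted length = 0.02 mm/year × 39 years = 0.8 mm.

0.8 mm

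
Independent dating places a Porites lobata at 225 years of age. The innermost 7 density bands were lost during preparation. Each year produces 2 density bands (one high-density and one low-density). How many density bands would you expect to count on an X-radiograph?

443 density bands

With 2 density bands per year, 225 years would produce 225 × 2 = 450 density bands.
Less the 7 uncaptured density bands: 450 − 7 = 443.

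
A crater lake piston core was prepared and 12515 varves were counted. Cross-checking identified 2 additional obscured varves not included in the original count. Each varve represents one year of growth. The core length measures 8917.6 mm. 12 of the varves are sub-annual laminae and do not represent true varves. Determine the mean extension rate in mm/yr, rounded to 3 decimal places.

After corrections the count is 12515 − 12 + 2 = 12505 varves.
Mean rate = 8917.6 mm / 12505 years ≈ 0.713 mm/yr.

0.713 mm/yr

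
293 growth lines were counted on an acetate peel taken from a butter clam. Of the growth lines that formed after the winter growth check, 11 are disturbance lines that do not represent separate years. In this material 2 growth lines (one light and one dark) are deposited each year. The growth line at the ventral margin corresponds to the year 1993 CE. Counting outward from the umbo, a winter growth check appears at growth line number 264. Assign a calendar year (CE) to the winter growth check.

The winter growth check sits at growth line 264 from the umbo, so 293 − 264 = 29 growth lines formed after it.
Removing the 11 false growth lines leaves 29 − 11 = 18 true growth lines beyond the winter growth check.
18 growth lines at 2 per year is 18 / 2 = 9 years.
Counting back 9 years from 1993 CE places the winter growth check in 1993 − 9 = 1984 CE.

1984 CE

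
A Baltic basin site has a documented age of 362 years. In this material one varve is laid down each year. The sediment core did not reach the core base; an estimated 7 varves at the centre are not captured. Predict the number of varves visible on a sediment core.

Expected varves over 362 years: 362.
362 − 7 missed = 355 varves expected in the prepared section.

355 varves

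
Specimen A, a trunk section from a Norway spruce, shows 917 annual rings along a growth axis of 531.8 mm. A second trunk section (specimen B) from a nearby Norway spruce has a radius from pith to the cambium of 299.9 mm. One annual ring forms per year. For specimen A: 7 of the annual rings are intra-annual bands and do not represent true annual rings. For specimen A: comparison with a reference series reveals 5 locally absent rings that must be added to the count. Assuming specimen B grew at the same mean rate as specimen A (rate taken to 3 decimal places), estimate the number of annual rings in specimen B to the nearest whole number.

516 annual rings

Specimen A: after corrections the count is 917 − 7 + 5 = 915 annual rings.
A: 531.8 mm over 915 years gives 531.8 / 915 ≈ 0.581 mm per year.
For B, 299.9 / 0.581 = 516.18 years ≈ 516 annual rings.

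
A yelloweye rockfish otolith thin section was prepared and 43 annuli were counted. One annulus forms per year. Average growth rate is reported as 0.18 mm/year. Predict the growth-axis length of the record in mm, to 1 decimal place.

43 years of growth are recorded.
43 years at 0.18 mm/year gives 0.18 × 43 = 7.7 mm.

7.7 mm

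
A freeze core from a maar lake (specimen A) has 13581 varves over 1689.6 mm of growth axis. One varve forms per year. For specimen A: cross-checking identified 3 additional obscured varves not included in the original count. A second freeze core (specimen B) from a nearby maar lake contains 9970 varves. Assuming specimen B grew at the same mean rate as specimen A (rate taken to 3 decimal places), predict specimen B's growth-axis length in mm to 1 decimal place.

1236.3 mm

Specimen A: true varve count = 13581 + 3 = 13584.
A: Extension rate ≈ 1689.6 / 13584 = 0.124 mm/yr.
B's length ≈ 0.124 × 9970 = 1236.3 mm.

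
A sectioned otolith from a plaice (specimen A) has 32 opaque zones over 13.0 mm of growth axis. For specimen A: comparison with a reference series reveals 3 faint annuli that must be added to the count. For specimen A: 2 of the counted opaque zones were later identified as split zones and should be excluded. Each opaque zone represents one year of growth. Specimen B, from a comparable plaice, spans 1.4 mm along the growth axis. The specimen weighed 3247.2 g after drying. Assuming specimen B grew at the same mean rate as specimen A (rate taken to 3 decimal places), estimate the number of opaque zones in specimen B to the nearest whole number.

Specimen A: after corrections the count is 32 − 2 + 3 = 33 opaque zones.
A: Extension rate ≈ 13.0 / 33 = 0.394 mm per year.
B spans 1.4 / 0.394 = 3.55 years ≈ 4 opaque zones.

4 opaque zones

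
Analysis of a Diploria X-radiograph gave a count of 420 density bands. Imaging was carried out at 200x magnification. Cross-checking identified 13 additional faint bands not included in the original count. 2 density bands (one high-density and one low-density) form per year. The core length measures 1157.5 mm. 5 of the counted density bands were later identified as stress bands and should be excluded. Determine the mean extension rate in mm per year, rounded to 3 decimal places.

5.409 mm per year

True density band count = 420 − 5 + 13 = 428.
428 density bands at 2 per year is 428 / 2 = 214 years.
Mean rate = 1157.5 mm / 214 years ≈ 5.409 mm per year.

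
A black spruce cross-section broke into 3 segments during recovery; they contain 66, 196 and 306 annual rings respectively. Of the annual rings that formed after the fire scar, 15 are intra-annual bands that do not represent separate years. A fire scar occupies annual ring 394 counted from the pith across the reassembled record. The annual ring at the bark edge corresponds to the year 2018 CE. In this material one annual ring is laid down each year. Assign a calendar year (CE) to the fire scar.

Total annual rings = 66 + 196 + 306 = 568.
The fire scar sits at annual ring 394 from the pith, so 568 − 394 = 174 annual rings formed after it.
Excluding 15 false annual rings: 174 − 15 = 159.
The annual ring at the bark edge is 2018 CE, so the fire scar dates to 2018 − 159 = 1859 CE.

1859 CE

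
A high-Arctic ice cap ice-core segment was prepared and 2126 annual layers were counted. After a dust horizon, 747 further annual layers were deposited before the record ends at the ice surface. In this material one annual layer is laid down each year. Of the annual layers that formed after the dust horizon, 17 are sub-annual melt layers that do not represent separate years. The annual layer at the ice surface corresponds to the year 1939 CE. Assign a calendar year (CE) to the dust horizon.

1209 CE

There are 747 annual layers younger than the dust horizon.
Removing the 17 false annual layers leaves 747 − 17 = 730 true annual layers beyond the dust horizon.
The annual layer at the ice surface is 1939 CE, so the dust horizon dates to 1939 − 730 = 1209 CE.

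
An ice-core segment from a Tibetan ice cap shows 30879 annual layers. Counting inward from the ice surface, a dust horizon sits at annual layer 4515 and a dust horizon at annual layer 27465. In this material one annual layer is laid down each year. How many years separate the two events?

The two markers are separated by 27465 − 4515 = 22950 annual layers.
One annual layer per year makes the interval 22950 years.

22950 yr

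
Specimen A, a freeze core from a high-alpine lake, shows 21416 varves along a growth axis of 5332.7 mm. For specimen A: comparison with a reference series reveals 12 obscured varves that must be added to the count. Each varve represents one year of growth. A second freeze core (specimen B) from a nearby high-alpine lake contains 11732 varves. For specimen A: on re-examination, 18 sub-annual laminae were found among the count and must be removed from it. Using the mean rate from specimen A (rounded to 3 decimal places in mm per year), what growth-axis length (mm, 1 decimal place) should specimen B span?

Specimen A: after corrections the count is 21416 − 18 + 12 = 21410 varves.
A: Mean rate = 5332.7 mm / 21410 years ≈ 0.249 mm per year.
For B, 0.249 mm/year × 11732 years = 2921.3 mm.

2921.3 mm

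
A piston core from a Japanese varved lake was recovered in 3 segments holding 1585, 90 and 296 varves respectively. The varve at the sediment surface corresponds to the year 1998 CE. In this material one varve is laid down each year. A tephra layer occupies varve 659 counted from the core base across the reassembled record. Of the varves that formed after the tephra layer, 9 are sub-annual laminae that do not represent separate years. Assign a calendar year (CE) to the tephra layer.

695 CE

Total varves = 1585 + 90 + 296 = 1971.
Between varve 659 and the sediment surface there are 1971 − 659 = 1312 varves.
Removing the 9 false varves leaves 1312 − 9 = 1303 true varves beyond the tephra layer.
The varve at the sediment surface is 1998 CE, so the tephra layer dates to 1998 − 1303 = 695 CE.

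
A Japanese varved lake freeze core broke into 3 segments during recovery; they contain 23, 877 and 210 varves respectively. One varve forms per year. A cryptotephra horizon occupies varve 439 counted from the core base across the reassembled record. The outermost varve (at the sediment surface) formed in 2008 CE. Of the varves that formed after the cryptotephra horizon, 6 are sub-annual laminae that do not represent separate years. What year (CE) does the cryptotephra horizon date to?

Total varves = 23 + 877 + 210 = 1110.
1110 − 439 = 671 varves lie beyond the cryptotephra horizon toward the sediment surface.
Removing the 6 false varves leaves 671 − 6 = 665 true varves beyond the cryptotephra horizon.
2008 − 665 = 1343 CE.

1343 CE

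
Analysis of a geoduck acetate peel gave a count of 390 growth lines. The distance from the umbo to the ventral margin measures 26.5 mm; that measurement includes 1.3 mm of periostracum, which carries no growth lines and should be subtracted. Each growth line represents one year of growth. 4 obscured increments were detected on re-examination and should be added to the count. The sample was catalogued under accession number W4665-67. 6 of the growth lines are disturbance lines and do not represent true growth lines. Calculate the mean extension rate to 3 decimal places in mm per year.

0.065 mm per year

Correcting the raw count gives 390 − 6 + 4 = 388 true growth lines.
Removing the 1.3 mm offcut leaves 26.5 − 1.3 = 25.2 mm.
Mean rate = 25.2 mm / 388 years ≈ 0.065 mm per year.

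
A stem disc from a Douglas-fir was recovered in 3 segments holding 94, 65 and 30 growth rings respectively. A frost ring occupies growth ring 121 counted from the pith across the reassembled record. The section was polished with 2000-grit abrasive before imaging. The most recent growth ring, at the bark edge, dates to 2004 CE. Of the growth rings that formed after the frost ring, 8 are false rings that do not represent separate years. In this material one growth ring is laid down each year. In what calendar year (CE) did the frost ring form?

1944 CE

Total growth rings = 94 + 65 + 30 = 189.
The frost ring sits at growth ring 121 from the pith, so 189 − 121 = 68 growth rings formed after it.
Removing the 8 false growth rings leaves 68 − 8 = 60 true growth rings beyond the frost ring.
2004 − 60 = 1944 CE.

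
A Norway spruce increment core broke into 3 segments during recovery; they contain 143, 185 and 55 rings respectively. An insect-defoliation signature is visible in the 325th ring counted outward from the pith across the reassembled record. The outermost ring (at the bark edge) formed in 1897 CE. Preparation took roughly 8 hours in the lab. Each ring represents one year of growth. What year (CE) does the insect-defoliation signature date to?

1839 CE

Total rings = 143 + 185 + 55 = 383.
383 − 325 = 58 rings lie beyond the insect-defoliation signature toward the bark edge.
Counting back 58 years from 1897 CE places the insect-defoliation signature in 1897 − 58 = 1839 CE.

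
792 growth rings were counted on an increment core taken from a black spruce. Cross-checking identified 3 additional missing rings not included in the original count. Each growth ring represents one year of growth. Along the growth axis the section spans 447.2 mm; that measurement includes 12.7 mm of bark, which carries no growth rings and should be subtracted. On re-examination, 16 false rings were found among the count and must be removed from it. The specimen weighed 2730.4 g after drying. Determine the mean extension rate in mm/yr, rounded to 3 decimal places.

Correcting the raw count gives 792 − 16 + 3 = 779 true growth rings.
Net length = 447.2 − 12.7 = 434.5 mm.
Extension rate ≈ 434.5 / 779 = 0.558 mm/yr.

0.558 mm/yr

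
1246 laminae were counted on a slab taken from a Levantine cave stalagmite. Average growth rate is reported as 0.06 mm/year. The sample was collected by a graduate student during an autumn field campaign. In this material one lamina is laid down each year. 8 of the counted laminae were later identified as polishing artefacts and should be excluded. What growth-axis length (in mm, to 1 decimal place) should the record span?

74.3 mm

Correcting the raw count gives 1246 − 8 = 1238 true laminae.
1238 years at 0.06 mm/year gives 0.06 × 1238 = 74.3 mm.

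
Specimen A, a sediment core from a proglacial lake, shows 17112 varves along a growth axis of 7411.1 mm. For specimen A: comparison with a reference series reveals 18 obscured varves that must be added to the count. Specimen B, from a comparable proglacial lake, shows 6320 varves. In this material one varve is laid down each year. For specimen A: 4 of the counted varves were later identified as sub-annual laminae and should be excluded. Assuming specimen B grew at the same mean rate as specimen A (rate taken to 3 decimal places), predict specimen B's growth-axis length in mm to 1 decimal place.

2736.6 mm

Specimen A: true varve count = 17112 − 4 + 18 = 17126.
A: Extension rate ≈ 7411.1 / 17126 = 0.433 mm/yr.
For B, 0.433 mm/year × 6320 years = 2736.6 mm.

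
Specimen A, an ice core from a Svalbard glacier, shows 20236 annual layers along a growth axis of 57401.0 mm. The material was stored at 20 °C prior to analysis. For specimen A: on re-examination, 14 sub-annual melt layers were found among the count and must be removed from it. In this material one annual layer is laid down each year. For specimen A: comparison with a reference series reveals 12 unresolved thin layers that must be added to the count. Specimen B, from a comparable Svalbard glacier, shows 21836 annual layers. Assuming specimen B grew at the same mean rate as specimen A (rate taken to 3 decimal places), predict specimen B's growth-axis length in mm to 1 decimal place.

61948.7 mm

Specimen A: true annual layer count = 20236 − 14 + 12 = 20234.
A: 57401.0 mm over 20234 years gives 57401.0 / 20234 ≈ 2.837 mm/yr.
For B, 2.837 mm/year × 21836 years = 61948.7 mm.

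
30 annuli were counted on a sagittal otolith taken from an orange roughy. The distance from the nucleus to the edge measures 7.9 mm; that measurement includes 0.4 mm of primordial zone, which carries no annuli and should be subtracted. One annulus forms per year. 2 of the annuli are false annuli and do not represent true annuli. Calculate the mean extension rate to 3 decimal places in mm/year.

Correcting the raw count gives 30 − 2 = 28 true annuli.
Net length = 7.9 − 0.4 = 7.5 mm.
7.5 mm over 28 years gives 7.5 / 28 ≈ 0.268 mm/year.

0.268 mm/year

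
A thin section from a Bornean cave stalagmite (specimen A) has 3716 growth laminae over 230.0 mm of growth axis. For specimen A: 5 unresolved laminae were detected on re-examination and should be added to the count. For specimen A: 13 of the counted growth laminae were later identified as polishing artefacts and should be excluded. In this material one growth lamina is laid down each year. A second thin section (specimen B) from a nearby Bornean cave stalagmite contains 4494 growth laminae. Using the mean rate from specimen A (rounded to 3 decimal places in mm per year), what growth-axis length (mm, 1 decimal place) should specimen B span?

278.6 mm

Specimen A: adjusted count: 3716 − 13 + 5 = 3708 growth laminae.
A: Extension rate ≈ 230.0 / 3708 = 0.062 mm/year.
For B, 0.062 mm/year × 4494 years = 278.6 mm.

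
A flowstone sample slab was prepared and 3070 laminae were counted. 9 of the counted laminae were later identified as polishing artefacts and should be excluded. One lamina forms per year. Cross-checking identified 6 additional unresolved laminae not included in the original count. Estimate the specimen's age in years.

Adjusted count: 3070 − 9 + 6 = 3067 laminae.
At one lamina per year, that is 3067 years.

3067 years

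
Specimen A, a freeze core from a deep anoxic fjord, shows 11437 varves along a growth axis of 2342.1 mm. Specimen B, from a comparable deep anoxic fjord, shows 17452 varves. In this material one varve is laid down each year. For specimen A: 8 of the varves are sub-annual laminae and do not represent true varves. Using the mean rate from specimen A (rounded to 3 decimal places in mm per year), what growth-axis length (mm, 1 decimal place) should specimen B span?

3577.7 mm

Specimen A: true varve count = 11437 − 8 = 11429.
A: Extension rate ≈ 2342.1 / 11429 = 0.205 mm/yr.
For B, 0.205 mm/year × 17452 years = 3577.7 mm.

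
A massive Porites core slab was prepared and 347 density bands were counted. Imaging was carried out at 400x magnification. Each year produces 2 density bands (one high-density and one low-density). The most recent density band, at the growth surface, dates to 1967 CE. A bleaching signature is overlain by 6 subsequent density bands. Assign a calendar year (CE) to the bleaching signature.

1964 CE

There are 6 density bands younger than the bleaching signature.
Dividing by 2 density bands per year: 6 / 2 = 3 years.
The density band at the growth surface is 1967 CE, so the bleaching signature dates to 1967 − 3 = 1964 CE.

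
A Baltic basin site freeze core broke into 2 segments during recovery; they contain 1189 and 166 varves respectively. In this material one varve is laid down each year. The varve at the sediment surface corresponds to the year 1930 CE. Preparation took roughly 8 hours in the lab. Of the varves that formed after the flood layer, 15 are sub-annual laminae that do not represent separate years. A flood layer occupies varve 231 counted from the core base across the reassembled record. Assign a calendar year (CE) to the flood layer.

Total varves = 1189 + 166 = 1355.
Between varve 231 and the sediment surface there are 1355 − 231 = 1124 varves.
Removing the 15 false varves leaves 1124 − 15 = 1109 true varves beyond the flood layer.
The varve at the sediment surface is 1930 CE, so the flood layer dates to 1930 − 1109 = 821 CE.

821 CE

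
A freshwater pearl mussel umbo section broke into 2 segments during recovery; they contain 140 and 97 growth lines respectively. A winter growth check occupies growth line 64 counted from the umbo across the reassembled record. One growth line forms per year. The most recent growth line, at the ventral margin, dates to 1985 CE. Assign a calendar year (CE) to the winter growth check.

Total growth lines = 140 + 97 = 237.
237 − 64 = 173 growth lines lie beyond the winter growth check toward the ventral margin.
Counting back 173 years from 1985 CE places the winter growth check in 1985 − 173 = 1812 CE.

1812 CE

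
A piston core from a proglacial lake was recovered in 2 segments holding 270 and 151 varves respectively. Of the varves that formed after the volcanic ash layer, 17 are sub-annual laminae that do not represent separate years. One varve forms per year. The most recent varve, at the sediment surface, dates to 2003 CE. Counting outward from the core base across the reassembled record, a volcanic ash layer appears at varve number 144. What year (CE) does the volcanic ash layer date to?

Total varves = 270 + 151 = 421.
Between varve 144 and the sediment surface there are 421 − 144 = 277 varves.
277 − 17 false = 260 true varves after the volcanic ash layer.
Counting back 260 years from 2003 CE places the volcanic ash layer in 2003 − 260 = 1743 CE.

1743 CE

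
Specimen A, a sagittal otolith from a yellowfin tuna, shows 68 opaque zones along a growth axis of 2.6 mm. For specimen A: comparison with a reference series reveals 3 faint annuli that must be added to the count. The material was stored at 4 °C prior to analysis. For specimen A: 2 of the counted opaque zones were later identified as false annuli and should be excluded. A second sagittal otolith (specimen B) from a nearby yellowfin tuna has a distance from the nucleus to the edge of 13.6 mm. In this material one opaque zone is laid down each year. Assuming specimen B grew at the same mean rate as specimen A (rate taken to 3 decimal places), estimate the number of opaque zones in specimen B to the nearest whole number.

358 opaque zones

Specimen A: adjusted count: 68 − 2 + 3 = 69 opaque zones.
A: Extension rate ≈ 2.6 / 69 = 0.038 mm/year.
Specimen B: 13.6 mm / 0.038 mm per year = 357.89 years ≈ 358 opaque zones.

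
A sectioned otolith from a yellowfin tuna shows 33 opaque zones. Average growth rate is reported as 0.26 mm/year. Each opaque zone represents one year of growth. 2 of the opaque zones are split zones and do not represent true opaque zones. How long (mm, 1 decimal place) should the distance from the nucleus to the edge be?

8.1 mm

Correcting the raw count gives 33 − 2 = 31 true opaque zones.
Predicted length = 0.26 mm/year × 31 years = 8.1 mm.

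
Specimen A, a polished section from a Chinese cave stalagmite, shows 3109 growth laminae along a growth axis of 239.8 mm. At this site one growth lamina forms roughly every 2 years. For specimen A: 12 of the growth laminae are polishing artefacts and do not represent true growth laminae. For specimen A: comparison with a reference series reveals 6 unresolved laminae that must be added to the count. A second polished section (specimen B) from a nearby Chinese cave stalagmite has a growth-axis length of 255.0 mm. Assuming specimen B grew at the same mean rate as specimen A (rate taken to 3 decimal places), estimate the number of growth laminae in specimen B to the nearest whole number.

Specimen A: after corrections the count is 3109 − 12 + 6 = 3103 growth laminae.
Specimen A: at 2 years per growth lamina, 3103 × 2 = 6206 years.
A: Mean rate = 239.8 mm / 6206 years ≈ 0.039 mm/yr.
Specimen B: 255.0 mm / 0.039 mm per year = 6538.46 years; at 2 years per growth lamina that is 6538.46 / 2 ≈ 3269 growth laminae.

3269 growth laminae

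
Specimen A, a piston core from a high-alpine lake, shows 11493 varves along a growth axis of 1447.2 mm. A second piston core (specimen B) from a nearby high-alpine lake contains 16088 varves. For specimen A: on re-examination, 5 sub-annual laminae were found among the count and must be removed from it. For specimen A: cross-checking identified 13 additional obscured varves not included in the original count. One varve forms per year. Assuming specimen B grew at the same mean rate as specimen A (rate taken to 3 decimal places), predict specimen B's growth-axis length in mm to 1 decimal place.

Specimen A: adjusted count: 11493 − 5 + 13 = 11501 varves.
A: 1447.2 mm over 11501 years gives 1447.2 / 11501 ≈ 0.126 mm per year.
B's length ≈ 0.126 × 16088 = 2027.1 mm.

2027.1 mm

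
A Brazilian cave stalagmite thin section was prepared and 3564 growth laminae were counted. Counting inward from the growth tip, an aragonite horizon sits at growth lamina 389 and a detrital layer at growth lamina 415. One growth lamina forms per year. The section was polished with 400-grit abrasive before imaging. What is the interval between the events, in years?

26 yr

The two markers are separated by 415 − 389 = 26 growth laminae.
One growth lamina per year makes the interval 26 years.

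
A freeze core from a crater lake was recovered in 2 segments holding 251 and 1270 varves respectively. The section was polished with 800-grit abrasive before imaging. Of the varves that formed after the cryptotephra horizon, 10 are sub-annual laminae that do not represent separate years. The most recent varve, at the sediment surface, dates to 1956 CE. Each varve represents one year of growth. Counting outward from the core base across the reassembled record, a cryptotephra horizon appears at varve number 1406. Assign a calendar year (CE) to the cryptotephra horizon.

1851 CE

Total varves = 251 + 1270 = 1521.
1521 − 1406 = 115 varves lie beyond the cryptotephra horizon toward the sediment surface.
115 − 10 false = 105 true varves after the cryptotephra horizon.
1956 − 105 = 1851 CE.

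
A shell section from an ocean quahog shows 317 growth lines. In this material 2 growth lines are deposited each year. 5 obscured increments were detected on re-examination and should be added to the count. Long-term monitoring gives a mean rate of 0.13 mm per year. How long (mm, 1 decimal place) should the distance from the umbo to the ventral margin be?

True growth line count = 317 + 5 = 322.
Dividing by 2 growth lines per year: 322 / 2 = 161 years.
Length ≈ 0.13 × 161 = 20.9 mm.

20.9 mm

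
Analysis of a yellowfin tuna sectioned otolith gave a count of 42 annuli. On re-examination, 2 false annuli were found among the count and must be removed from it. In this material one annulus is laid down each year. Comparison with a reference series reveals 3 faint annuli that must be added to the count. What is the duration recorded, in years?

43 yr

True annulus count = 42 − 2 + 3 = 43.
At one annulus per year, that is 43 years.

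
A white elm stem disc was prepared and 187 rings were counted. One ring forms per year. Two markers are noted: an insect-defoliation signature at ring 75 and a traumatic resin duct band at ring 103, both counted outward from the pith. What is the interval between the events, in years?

28 years

Separation: 103 − 75 = 28 rings.
That is 28 years at one ring per year.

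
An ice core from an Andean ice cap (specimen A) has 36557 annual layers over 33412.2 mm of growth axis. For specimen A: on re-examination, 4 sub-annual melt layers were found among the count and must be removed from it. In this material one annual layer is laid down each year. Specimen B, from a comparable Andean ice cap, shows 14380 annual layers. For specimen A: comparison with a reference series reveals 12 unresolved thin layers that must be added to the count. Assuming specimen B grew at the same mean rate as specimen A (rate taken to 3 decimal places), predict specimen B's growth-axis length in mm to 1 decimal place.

Specimen A: true annual layer count = 36557 − 4 + 12 = 36565.
A: Extension rate ≈ 33412.2 / 36565 = 0.914 mm/yr.
Length of B = 0.914 × 14380 = 13143.3 mm.

13143.3 mm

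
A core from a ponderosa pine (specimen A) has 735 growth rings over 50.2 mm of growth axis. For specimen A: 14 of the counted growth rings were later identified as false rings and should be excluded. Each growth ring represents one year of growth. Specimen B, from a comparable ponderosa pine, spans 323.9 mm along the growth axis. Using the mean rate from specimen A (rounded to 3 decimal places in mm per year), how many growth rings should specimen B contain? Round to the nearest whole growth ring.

Specimen A: correcting the raw count gives 735 − 14 = 721 true growth rings.
A: 50.2 mm over 721 years gives 50.2 / 721 ≈ 0.070 mm/year.
For B, 323.9 / 0.070 = 4627.14 years ≈ 4627 growth rings.

4627 growth rings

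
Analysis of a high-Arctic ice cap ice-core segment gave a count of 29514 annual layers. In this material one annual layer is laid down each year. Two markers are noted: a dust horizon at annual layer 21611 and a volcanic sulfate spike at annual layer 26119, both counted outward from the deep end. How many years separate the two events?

Separation: 26119 − 21611 = 4508 annual layers.
That is 4508 years at one annual layer per year.

4508 years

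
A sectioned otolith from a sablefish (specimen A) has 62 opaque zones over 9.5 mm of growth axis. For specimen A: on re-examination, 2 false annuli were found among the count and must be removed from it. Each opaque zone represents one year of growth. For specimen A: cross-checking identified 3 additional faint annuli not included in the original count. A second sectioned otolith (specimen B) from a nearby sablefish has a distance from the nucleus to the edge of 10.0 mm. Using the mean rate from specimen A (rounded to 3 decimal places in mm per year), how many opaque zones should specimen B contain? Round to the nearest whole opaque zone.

66 opaque zones

Specimen A: after corrections the count is 62 − 2 + 3 = 63 opaque zones.
A: 9.5 mm over 63 years gives 9.5 / 63 ≈ 0.151 mm/year.
Specimen B: 10.0 mm / 0.151 mm per year = 66.23 years ≈ 66 opaque zones.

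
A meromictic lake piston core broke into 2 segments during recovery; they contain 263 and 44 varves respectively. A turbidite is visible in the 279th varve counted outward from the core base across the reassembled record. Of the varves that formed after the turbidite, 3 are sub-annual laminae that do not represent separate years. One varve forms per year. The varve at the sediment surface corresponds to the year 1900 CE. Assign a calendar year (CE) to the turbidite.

Total varves = 263 + 44 = 307.
Between varve 279 and the sediment surface there are 307 − 279 = 28 varves.
28 − 3 false = 25 true varves after the turbidite.
1900 − 25 = 1875 CE.

1875 CE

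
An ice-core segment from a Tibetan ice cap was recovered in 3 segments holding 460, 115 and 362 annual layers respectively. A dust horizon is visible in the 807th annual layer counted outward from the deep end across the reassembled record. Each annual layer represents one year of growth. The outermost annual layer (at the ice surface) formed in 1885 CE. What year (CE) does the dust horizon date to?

Total annual layers = 460 + 115 + 362 = 937.
The dust horizon sits at annual layer 807 from the deep end, so 937 − 807 = 130 annual layers formed after it.
The annual layer at the ice surface is 1885 CE, so the dust horizon dates to 1885 − 130 = 1755 CE.

1755 CE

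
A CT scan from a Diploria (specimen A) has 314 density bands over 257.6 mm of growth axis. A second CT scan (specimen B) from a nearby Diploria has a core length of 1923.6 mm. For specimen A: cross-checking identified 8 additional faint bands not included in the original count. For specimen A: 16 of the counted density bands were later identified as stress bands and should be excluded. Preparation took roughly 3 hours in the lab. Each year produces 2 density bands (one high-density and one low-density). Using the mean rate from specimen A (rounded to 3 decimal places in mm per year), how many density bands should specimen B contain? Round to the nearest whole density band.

Specimen A: correcting the raw count gives 314 − 16 + 8 = 306 true density bands.
Specimen A: 306 density bands at 2 per year is 306 / 2 = 153 years.
A: 257.6 mm over 153 years gives 257.6 / 153 ≈ 1.684 mm per year.
Specimen B: 1923.6 mm / 1.684 mm per year = 1142.28 years; at 2 density bands per year that is 1142.28 × 2 ≈ 2285 density bands.

2285 density bands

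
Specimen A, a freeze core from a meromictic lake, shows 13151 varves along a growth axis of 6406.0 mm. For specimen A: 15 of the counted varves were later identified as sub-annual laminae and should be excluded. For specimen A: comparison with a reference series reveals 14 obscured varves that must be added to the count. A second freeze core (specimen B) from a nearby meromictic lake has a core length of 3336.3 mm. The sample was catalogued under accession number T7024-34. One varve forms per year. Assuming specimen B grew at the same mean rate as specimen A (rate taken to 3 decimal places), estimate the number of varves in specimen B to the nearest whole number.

Specimen A: after corrections the count is 13151 − 15 + 14 = 13150 varves.
A: Mean rate = 6406.0 mm / 13150 years ≈ 0.487 mm per year.
B spans 3336.3 / 0.487 = 6850.72 years ≈ 6851 varves.

6851 varves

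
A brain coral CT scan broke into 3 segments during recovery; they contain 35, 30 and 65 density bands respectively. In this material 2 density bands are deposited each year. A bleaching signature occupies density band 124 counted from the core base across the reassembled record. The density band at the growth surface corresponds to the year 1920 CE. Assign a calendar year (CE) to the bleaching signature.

1917 CE

Total density bands = 35 + 30 + 65 = 130.
130 − 124 = 6 density bands lie beyond the bleaching signature toward the growth surface.
Dividing by 2 density bands per year: 6 / 2 = 3 years.
Counting back 3 years from 1920 CE places the bleaching signature in 1920 − 3 = 1917 CE.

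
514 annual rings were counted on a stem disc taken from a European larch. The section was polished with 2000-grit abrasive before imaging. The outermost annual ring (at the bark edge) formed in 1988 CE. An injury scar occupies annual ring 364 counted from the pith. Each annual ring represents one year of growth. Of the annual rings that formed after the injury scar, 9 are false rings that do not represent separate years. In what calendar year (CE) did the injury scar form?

The injury scar sits at annual ring 364 from the pith, so 514 − 364 = 150 annual rings formed after it.
Excluding 9 false annual rings: 150 − 9 = 141.
1988 − 141 = 1847 CE.

1847 CE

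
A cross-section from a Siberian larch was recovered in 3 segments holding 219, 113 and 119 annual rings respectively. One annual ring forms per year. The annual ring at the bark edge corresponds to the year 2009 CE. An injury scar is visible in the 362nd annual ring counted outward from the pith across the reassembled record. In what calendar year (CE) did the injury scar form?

1920 CE

Total annual rings = 219 + 113 + 119 = 451.
Between annual ring 362 and the bark edge there are 451 − 362 = 89 annual rings.
Counting back 89 years from 2009 CE places the injury scar in 2009 − 89 = 1920 CE.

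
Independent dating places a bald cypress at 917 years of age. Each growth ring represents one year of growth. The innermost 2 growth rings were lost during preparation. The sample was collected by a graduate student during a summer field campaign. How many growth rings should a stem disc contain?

915 growth rings

One growth ring per year gives 917 growth rings over 917 years.
Subtracting the 2 growth rings not captured gives 917 − 2 = 915 growth rings in the record.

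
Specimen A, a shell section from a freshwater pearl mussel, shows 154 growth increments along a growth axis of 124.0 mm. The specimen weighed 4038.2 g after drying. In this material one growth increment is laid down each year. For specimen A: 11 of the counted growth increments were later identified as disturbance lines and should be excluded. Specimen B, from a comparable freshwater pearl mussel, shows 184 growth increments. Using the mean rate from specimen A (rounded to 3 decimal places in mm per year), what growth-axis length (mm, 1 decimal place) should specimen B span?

Specimen A: after corrections the count is 154 − 11 = 143 growth increments.
A: 124.0 mm over 143 years gives 124.0 / 143 ≈ 0.867 mm/year.
Length of B = 0.867 × 184 = 159.5 mm.

159.5 mm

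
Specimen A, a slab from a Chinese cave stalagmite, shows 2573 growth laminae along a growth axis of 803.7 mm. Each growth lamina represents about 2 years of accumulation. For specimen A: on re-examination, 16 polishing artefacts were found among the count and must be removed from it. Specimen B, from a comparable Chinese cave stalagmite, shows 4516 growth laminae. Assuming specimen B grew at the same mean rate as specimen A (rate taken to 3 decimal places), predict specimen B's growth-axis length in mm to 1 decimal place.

Specimen A: correcting the raw count gives 2573 − 16 = 2557 true growth laminae.
Specimen A: at 2 years per growth lamina, 2557 × 2 = 5114 years.
A: Mean rate = 803.7 mm / 5114 years ≈ 0.157 mm/year.
Specimen B: 4516 growth laminae at 2 years each span 4516 × 2 = 9032 years. B's length ≈ 0.157 × 9032 = 1418.0 mm.

1418.0 mm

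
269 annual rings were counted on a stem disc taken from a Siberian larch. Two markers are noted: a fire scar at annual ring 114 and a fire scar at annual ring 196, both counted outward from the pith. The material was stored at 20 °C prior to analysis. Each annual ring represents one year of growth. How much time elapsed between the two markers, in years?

The two markers are separated by 196 − 114 = 82 annual rings.
At one annual ring per year, 82 years elapsed between them.

82 years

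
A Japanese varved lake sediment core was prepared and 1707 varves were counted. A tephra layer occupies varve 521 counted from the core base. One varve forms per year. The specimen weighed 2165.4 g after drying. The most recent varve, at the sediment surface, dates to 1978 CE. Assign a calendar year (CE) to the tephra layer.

Between varve 521 and the sediment surface there are 1707 − 521 = 1186 varves.
1978 − 1186 = 792 CE.

792 CE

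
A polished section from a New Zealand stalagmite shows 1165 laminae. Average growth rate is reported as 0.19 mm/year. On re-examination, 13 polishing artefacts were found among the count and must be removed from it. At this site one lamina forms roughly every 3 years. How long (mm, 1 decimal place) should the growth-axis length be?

656.6 mm

After corrections the count is 1165 − 13 = 1152 laminae.
Multiplying by 3 years per lamina: 1152 × 3 = 3456 years.
Length ≈ 0.19 × 3456 = 656.6 mm.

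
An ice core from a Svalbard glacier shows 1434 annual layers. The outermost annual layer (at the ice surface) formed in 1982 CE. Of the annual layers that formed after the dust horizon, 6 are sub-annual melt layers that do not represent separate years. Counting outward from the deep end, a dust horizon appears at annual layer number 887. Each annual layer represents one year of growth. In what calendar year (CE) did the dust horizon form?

1434 − 887 = 547 annual layers lie beyond the dust horizon toward the ice surface.
Excluding 6 false annual layers: 547 − 6 = 541.
The annual layer at the ice surface is 1982 CE, so the dust horizon dates to 1982 − 541 = 1441 CE.

1441 CE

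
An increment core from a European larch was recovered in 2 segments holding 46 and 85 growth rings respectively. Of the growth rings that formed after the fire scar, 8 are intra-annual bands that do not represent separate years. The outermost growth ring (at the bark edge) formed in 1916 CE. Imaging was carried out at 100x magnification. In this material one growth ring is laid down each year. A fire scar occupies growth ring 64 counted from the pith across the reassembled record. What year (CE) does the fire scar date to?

Total growth rings = 46 + 85 = 131.
The fire scar sits at growth ring 64 from the pith, so 131 − 64 = 67 growth rings formed after it.
Excluding 8 false growth rings: 67 − 8 = 59.
Counting back 59 years from 1916 CE places the fire scar in 1916 − 59 = 1857 CE.

1857 CE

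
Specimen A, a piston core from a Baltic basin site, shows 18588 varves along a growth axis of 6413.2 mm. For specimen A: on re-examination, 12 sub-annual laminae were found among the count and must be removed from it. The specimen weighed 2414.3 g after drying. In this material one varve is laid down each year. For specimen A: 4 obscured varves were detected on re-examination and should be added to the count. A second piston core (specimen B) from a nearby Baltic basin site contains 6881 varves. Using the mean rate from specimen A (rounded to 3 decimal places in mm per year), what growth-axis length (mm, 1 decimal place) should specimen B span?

Specimen A: true varve count = 18588 − 12 + 4 = 18580.
A: Mean rate = 6413.2 mm / 18580 years ≈ 0.345 mm per year.
Length of B = 0.345 × 6881 = 2373.9 mm.

2373.9 mm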